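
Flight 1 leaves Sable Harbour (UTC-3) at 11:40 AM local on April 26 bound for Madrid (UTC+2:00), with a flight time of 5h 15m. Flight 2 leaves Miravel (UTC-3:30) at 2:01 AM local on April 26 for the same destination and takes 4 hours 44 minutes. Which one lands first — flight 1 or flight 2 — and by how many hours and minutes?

the second, by 9 hours 40 minutes

Flight 1 in UTC: 11:40 AM + 3:00 = 2:40 PM on Apr 26.
+5 hours 15 minutes → arrive 7:55 PM UTC on Apr 26.
Flight 2 in UTC: 2:01 AM + 3:30 = 5:31 AM on Apr 26.
+4 hours and 44 minutes → arrive 10:15 AM UTC on Apr 26.
Flight 2 lands earlier by 9 hours 40 minutes.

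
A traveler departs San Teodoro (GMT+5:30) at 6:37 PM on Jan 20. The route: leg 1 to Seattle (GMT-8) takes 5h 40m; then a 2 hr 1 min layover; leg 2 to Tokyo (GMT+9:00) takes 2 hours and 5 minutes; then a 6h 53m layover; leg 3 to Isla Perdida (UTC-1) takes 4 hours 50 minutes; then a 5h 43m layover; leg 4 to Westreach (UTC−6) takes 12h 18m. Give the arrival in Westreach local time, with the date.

Convert departure to UTC: 6:37 PM − 5:30 = 1:07 PM UTC on Jan 20.
Add 5 hours 40 minutes leg 1 → 6:47 PM UTC.
Add 2 hours and 1 minute layover in Seattle → 8:48 PM UTC.
Add 2 hours and 5 minutes leg 2 → 10:53 PM UTC.
Add 6 hours and 53 minutes layover in Tokyo → 5:46 AM UTC (Jan 21).
Add 4 hours and 50 minutes leg 3 → 10:36 AM UTC.
Add 5 hours 43 minutes layover in Isla Perdida → 4:19 PM UTC.
Add 12 hours 18 minutes leg 4 → 4:37 AM UTC (Jan 22).
Westreach is UTC−6:00, so local arrival = 4:37 AM − 6:00 = 10:37 PM on Jan 21.

10:37 PM on January 21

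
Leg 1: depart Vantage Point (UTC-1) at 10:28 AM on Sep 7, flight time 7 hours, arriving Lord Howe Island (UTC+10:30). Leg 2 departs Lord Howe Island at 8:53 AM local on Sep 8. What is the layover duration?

3 hours 55 minutes

Convert departure to UTC: 10:28 AM + 1:00 = 11:28 AM UTC on Sep 7.
Add 7 hours flight time → 6:28 PM UTC.
Lord Howe Island is UTC+10:30, so local arrival = 6:28 PM + 10:30 = 4:58 AM on Sep 8.
Layover = 8:53 AM − 4:58 AM = 3 hours 55 minutes.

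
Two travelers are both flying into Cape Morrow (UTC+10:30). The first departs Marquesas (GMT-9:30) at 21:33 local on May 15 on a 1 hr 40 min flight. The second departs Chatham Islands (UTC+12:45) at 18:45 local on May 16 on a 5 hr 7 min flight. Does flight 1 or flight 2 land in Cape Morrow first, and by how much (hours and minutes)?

Flight 1 in UTC: 21:33 + 9:30 = 07:03 on May 16.
+1 hour and 40 minutes → arrive 08:43 UTC on May 16.
Flight 2 in UTC: 18:45 − 12:45 = 06:00 on May 16.
+5 hours and 7 minutes → arrive 11:07 UTC on May 16.
Flight 1 lands earlier by 2 hours 24 minutes.

the first, by 2 hours 24 minutes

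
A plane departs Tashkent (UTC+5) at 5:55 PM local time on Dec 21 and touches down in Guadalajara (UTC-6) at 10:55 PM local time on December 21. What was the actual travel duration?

16 hours

Departure in UTC: 5:55 PM − 5:00 = 12:55 PM on Dec 21.
Arrival in UTC: 10:55 PM + 6:00 = 4:55 AM on Dec 22.
Elapsed = 4:55 AM − 12:55 PM (+1 day) = 16 hours.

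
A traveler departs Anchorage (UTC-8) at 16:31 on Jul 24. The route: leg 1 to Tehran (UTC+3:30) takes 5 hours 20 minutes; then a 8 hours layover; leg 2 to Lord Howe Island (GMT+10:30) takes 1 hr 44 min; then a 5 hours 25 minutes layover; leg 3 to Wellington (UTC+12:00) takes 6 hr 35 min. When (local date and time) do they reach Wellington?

15:35 on July 26

Convert departure to UTC: 16:31 + 8:00 = 00:31 UTC on Jul 25.
Add 5 hours 20 minutes leg 1 → 05:51 UTC.
Add 8 hours layover in Tehran → 13:51 UTC.
Add 1 hour 44 minutes leg 2 → 15:35 UTC.
Add 5 hours and 25 minutes layover in Lord Howe Island → 21:00 UTC.
Add 6 hours and 35 minutes leg 3 → 03:35 UTC (Jul 26).
Wellington is UTC+12:00, so local arrival = 03:35 + 12:00 = 15:35 on Jul 26.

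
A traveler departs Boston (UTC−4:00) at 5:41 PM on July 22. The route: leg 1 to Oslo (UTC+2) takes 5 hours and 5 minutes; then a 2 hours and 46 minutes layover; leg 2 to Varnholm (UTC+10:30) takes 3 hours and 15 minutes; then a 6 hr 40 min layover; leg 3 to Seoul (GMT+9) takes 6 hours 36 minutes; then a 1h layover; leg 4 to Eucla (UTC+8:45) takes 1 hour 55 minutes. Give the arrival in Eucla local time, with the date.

9:43 AM on July 24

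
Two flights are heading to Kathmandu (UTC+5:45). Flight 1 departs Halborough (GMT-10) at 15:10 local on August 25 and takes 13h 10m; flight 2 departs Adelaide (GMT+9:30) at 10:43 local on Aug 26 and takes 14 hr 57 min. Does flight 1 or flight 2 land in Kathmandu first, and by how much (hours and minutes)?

Flight 1 in UTC: 15:10 + 10:00 = 01:10 on Aug 26.
+13 hours and 10 minutes → arrive 14:20 UTC on Aug 26.
Flight 2 in UTC: 10:43 − 9:30 = 01:13 on Aug 26.
+14 hours and 57 minutes → arrive 16:10 UTC on Aug 26.
Flight 1 lands earlier by 1 hour 50 minutes.

the first, by 1 hour 50 minutes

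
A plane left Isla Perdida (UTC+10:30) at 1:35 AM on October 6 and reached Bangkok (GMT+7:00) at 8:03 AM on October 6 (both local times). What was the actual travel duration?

Departure in UTC: 1:35 AM − 10:30 = 3:05 PM on Oct 5.
Arrival in UTC: 8:03 AM − 7:00 = 1:03 AM on Oct 6.
Elapsed = 1:03 AM − 3:05 PM (+1 day) = 9 hours 58 minutes.

9 hours 58 minutes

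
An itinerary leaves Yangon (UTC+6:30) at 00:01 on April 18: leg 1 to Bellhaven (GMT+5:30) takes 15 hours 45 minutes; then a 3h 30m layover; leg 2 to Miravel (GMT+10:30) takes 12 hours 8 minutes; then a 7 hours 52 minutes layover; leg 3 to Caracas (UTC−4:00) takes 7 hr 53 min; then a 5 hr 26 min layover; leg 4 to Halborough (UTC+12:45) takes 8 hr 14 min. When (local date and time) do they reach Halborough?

19:04 on Apr 20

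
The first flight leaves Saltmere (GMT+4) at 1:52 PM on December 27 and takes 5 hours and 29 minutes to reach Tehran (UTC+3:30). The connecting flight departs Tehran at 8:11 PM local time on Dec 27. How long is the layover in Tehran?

Convert departure to UTC: 1:52 PM − 4:00 = 9:52 AM UTC on Dec 27.
Add 5 hours 29 minutes flight time → 3:21 PM UTC.
Tehran is UTC+3:30, so local arrival = 3:21 PM + 3:30 = 6:51 PM on Dec 27.
Layover = 8:11 PM − 6:51 PM = 1 hour 20 minutes.

1 hour 20 minutes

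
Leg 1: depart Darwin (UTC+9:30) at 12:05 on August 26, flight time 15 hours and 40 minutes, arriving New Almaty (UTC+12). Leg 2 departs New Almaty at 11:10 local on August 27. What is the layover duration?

Convert departure to UTC: 12:05 − 9:30 = 02:35 UTC on Aug 26.
Add 15 hours 40 minutes flight time → 18:15 UTC.
New Almaty is UTC+12:00, so local arrival = 18:15 + 12:00 = 06:15 on Aug 27.
Layover = 11:10 − 06:15 = 4 hours 55 minutes.

4 hours 55 minutes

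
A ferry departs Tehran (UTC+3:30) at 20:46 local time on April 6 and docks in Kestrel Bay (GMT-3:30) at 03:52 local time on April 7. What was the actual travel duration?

14 hours 6 minutes

Kestrel Bay is 7:00 behind Tehran.
Clock-face elapsed time (ignoring zones) is 7 hours 6 minutes.
Actual elapsed = 7 hours 6 minutes + 7:00 = 14 hours 6 minutes.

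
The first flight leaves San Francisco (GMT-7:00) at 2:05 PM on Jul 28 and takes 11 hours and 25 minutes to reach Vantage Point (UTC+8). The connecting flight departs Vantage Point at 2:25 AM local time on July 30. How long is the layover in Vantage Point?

9 hours 55 minutes

Convert departure to UTC: 2:05 PM + 7:00 = 9:05 PM UTC on Jul 28.
Add 11 hours 25 minutes flight time → 8:30 AM UTC (Jul 29).
Vantage Point is UTC+8:00, so local arrival = 8:30 AM + 8:00 = 4:30 PM on Jul 29.
Layover = 2:25 AM − 4:30 PM (+1 day) = 9 hours 55 minutes.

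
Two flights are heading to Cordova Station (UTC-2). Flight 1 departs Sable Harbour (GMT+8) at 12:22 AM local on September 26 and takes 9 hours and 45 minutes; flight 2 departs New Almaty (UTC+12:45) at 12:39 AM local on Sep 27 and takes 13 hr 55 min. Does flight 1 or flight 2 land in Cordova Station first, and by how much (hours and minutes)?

Flight 1 in UTC: 12:22 AM − 8:00 = 4:22 PM on Sep 25.
+9 hours 45 minutes → arrive 2:07 AM UTC on Sep 26.
Flight 2 in UTC: 12:39 AM − 12:45 = 11:54 AM on Sep 26.
+13 hours and 55 minutes → arrive 1:49 AM UTC on Sep 27.
Flight 1 lands earlier by 23 hours 42 minutes.

the first, by 23 hours 42 minutes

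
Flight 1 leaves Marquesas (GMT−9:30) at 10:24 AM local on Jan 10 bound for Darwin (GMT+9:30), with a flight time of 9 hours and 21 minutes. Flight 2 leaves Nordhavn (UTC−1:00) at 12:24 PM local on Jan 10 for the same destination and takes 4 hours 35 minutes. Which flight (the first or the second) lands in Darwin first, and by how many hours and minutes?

the second, by 11 hours 16 minutes

Flight 1 in UTC: 10:24 AM + 9:30 = 7:54 PM on Jan 10.
+9 hours 21 minutes → arrive 5:15 AM UTC on Jan 11.
Flight 2 in UTC: 12:24 PM + 1:00 = 1:24 PM on Jan 10.
+4 hours 35 minutes → arrive 5:59 PM UTC on Jan 10.
Flight 2 lands earlier by 11 hours 16 minutes.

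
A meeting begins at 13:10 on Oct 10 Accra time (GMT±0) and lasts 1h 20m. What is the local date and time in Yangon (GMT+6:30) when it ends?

21:00 on October 10

Accra is at UTC+0, so start is already 13:10 UTC on Oct 10.
Add 1 hour and 20 minutes duration → 14:30 UTC.
Yangon is UTC+6:30, so local end time = 14:30 + 6:30 = 21:00 on Oct 10.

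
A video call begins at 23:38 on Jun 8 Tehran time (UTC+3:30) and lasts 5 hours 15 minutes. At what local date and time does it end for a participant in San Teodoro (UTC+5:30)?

Convert start to UTC: 23:38 − 3:30 = 20:08 UTC on Jun 8.
Add 5 hours 15 minutes duration → 01:23 UTC (Jun 9).
San Teodoro is UTC+5:30, so local end time = 01:23 + 5:30 = 06:53 on Jun 9.

06:53 on Jun 9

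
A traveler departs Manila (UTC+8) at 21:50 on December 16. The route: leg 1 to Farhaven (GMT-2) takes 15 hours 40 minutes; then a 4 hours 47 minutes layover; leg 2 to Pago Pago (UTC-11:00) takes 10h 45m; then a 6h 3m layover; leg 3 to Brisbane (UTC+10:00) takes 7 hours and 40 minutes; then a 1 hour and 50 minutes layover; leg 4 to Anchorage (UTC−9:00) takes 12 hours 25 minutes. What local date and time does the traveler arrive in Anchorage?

16:00 on December 18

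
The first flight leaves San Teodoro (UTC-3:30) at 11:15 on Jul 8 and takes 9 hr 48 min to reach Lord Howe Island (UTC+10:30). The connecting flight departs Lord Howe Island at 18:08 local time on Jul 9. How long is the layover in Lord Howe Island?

Convert departure to UTC: 11:15 + 3:30 = 14:45 UTC on Jul 8.
Add 9 hours 48 minutes flight time → 00:33 UTC (Jul 9).
Lord Howe Island is UTC+10:30, so local arrival = 00:33 + 10:30 = 11:03 on Jul 9.
Layover = 18:08 − 11:03 = 7 hours 5 minutes.

7 hours 5 minutes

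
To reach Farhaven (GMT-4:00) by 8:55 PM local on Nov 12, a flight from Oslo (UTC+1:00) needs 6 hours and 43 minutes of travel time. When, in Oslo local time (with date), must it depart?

Target arrival in UTC: 8:55 PM + 4:00 = 12:55 AM on Nov 13.
Subtract 6 hours and 43 minutes → departure 6:12 PM UTC on Nov 12.
Oslo is UTC+1:00: 6:12 PM + 1:00 = 7:12 PM on Nov 12.

7:12 PM on Nov 12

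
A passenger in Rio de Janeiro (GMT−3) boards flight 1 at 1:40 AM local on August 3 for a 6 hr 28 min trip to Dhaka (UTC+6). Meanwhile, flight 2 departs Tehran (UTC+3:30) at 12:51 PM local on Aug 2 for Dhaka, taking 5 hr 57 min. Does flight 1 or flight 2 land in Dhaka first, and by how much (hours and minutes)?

the second, by 19 hours 50 minutes

Flight 1 in UTC: 1:40 AM + 3:00 = 4:40 AM on Aug 3.
+6 hours 28 minutes → arrive 11:08 AM UTC on Aug 3.
Flight 2 in UTC: 12:51 PM − 3:30 = 9:21 AM on Aug 2.
+5 hours and 57 minutes → arrive 3:18 PM UTC on Aug 2.
Flight 2 lands earlier by 19 hours 50 minutes.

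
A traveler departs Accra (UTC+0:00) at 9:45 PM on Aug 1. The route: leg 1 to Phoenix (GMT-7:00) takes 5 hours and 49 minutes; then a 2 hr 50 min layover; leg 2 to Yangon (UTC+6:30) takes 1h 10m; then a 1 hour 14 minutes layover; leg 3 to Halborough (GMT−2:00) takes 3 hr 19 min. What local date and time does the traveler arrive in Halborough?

10:07 AM on Aug 2

Accra is at UTC+0, so departure is already 9:45 PM UTC on Aug 1.
Add 5 hours and 49 minutes leg 1 → 3:34 AM UTC (Aug 2).
Add 2 hours 50 minutes layover in Phoenix → 6:24 AM UTC.
Add 1 hour and 10 minutes leg 2 → 7:34 AM UTC.
Add 1 hour 14 minutes layover in Yangon → 8:48 AM UTC.
Add 3 hours and 19 minutes leg 3 → 12:07 PM UTC.
Halborough is UTC−2:00, so local arrival = 12:07 PM − 2:00 = 10:07 AM on Aug 2.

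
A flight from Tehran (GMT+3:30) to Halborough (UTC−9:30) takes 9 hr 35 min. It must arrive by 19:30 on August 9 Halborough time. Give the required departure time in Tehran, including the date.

Target arrival in UTC: 19:30 + 9:30 = 05:00 on Aug 10.
Subtract 9 hours 35 minutes → departure 19:25 UTC on Aug 9.
Tehran is UTC+3:30: 19:25 + 3:30 = 22:55 on Aug 9.

22:55 on August 9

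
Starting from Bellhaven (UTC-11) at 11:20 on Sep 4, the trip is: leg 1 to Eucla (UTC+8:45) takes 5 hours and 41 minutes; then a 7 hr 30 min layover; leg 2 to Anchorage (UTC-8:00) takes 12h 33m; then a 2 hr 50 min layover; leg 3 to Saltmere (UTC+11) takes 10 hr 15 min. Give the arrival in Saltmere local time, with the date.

Convert departure to UTC: 11:20 + 11:00 = 22:20 UTC on Sep 4.
Add 5 hours 41 minutes leg 1 → 04:01 UTC (Sep 5).
Add 7 hours 30 minutes layover in Eucla → 11:31 UTC.
Add 12 hours and 33 minutes leg 2 → 00:04 UTC (Sep 6).
Add 2 hours and 50 minutes layover in Anchorage → 02:54 UTC.
Add 10 hours 15 minutes leg 3 → 13:09 UTC.
Saltmere is UTC+11:00, so local arrival = 13:09 + 11:00 = 00:09 on Sep 7.

00:09 on Sep 7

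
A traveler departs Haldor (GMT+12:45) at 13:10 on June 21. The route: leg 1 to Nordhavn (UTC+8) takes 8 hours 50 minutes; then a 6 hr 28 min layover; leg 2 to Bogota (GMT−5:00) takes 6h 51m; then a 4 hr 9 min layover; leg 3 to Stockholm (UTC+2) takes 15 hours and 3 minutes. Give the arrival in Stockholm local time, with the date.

19:46 on Jun 22

Convert departure to UTC: 13:10 − 12:45 = 00:25 UTC on Jun 21.
Add 8 hours and 50 minutes leg 1 → 09:15 UTC.
Add 6 hours and 28 minutes layover in Nordhavn → 15:43 UTC.
Add 6 hours 51 minutes leg 2 → 22:34 UTC.
Add 4 hours and 9 minutes layover in Bogota → 02:43 UTC (Jun 22).
Add 15 hours 3 minutes leg 3 → 17:46 UTC.
Stockholm is UTC+2:00, so local arrival = 17:46 + 2:00 = 19:46 on Jun 22.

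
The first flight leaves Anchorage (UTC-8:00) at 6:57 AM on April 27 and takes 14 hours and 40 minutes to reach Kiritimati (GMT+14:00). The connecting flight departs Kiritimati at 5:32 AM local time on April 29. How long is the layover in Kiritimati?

Convert departure to UTC: 6:57 AM + 8:00 = 2:57 PM UTC on Apr 27.
Add 14 hours 40 minutes flight time → 5:37 AM UTC (Apr 28).
Kiritimati is UTC+14:00, so local arrival = 5:37 AM + 14:00 = 7:37 PM on Apr 28.
Layover = 5:32 AM − 7:37 PM (+1 day) = 9 hours 55 minutes.

9 hours 55 minutes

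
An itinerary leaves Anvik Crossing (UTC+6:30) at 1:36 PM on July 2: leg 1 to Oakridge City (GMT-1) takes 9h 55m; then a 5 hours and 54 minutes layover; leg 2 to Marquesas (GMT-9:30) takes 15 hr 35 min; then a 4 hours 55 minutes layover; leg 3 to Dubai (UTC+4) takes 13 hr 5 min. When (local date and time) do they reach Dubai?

12:30 PM on Jul 4

Convert departure to UTC: 1:36 PM − 6:30 = 7:06 AM UTC on Jul 2.
Add 9 hours and 55 minutes leg 1 → 5:01 PM UTC.
Add 5 hours 54 minutes layover in Oakridge City → 10:55 PM UTC.
Add 15 hours 35 minutes leg 2 → 2:30 PM UTC (Jul 3).
Add 4 hours 55 minutes layover in Marquesas → 7:25 PM UTC.
Add 13 hours 5 minutes leg 3 → 8:30 AM UTC (Jul 4).
Dubai is UTC+4:00, so local arrival = 8:30 AM + 4:00 = 12:30 PM on Jul 4.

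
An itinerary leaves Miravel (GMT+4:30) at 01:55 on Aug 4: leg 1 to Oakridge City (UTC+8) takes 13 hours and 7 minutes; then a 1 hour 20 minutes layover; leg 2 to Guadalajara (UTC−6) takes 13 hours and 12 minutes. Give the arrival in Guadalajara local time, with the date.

Convert departure to UTC: 01:55 − 4:30 = 21:25 UTC on Aug 3.
Add 13 hours 7 minutes leg 1 → 10:32 UTC (Aug 4).
Add 1 hour 20 minutes layover in Oakridge City → 11:52 UTC.
Add 13 hours 12 minutes leg 2 → 01:04 UTC (Aug 5).
Guadalajara is UTC−6:00, so local arrival = 01:04 − 6:00 = 19:04 on Aug 4.

19:04 on August 4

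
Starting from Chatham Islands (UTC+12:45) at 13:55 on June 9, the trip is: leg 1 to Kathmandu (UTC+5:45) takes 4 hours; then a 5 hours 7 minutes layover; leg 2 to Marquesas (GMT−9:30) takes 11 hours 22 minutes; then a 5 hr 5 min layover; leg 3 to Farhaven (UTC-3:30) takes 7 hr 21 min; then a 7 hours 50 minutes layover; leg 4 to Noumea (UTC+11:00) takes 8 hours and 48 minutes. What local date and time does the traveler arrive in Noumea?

Convert departure to UTC: 13:55 − 12:45 = 01:10 UTC on Jun 9.
Add 4 hours leg 1 → 05:10 UTC.
Add 5 hours 7 minutes layover in Kathmandu → 10:17 UTC.
Add 11 hours and 22 minutes leg 2 → 21:39 UTC.
Add 5 hours 5 minutes layover in Marquesas → 02:44 UTC (Jun 10).
Add 7 hours 21 minutes leg 3 → 10:05 UTC.
Add 7 hours 50 minutes layover in Farhaven → 17:55 UTC.
Add 8 hours and 48 minutes leg 4 → 02:43 UTC (Jun 11).
Noumea is UTC+11:00, so local arrival = 02:43 + 11:00 = 13:43 on Jun 11.

13:43 on Jun 11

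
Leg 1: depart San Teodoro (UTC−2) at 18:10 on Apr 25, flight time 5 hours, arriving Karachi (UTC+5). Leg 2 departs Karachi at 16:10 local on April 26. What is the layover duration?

Convert departure to UTC: 18:10 + 2:00 = 20:10 UTC on Apr 25.
Add 5 hours flight time → 01:10 UTC (Apr 26).
Karachi is UTC+5:00, so local arrival = 01:10 + 5:00 = 06:10 on Apr 26.
Layover = 16:10 − 06:10 = 10 hours.

10 hours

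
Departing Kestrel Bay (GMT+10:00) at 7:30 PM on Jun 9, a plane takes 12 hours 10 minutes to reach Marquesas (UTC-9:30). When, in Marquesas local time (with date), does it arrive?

12:10 PM on Jun 9

Marquesas is 19:30 behind Kestrel Bay.
After 12 hours 10 minutes it is 7:40 AM (Jun 10) in Kestrel Bay.
Shift by the zone difference: 7:40 AM − 19:30 = 12:10 PM on Jun 9 in Marquesas.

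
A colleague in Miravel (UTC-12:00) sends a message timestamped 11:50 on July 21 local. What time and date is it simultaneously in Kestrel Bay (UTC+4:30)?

04:20 on July 22

In UTC: 11:50 + 12:00 = 23:50 on Jul 21.
Kestrel Bay is UTC+4:30: 23:50 + 4:30 = 04:20 on Jul 22.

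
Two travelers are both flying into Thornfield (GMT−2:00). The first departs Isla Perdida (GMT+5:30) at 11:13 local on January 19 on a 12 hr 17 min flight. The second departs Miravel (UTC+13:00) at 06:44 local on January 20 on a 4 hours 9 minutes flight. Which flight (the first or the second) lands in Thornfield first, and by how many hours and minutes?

the first, by 3 hours 53 minutes

Flight 1 in UTC: 11:13 − 5:30 = 05:43 on Jan 19.
+12 hours and 17 minutes → arrive 18:00 UTC on Jan 19.
Flight 2 in UTC: 06:44 − 13:00 = 17:44 on Jan 19.
+4 hours 9 minutes → arrive 21:53 UTC on Jan 19.
Flight 1 lands earlier by 3 hours 53 minutes.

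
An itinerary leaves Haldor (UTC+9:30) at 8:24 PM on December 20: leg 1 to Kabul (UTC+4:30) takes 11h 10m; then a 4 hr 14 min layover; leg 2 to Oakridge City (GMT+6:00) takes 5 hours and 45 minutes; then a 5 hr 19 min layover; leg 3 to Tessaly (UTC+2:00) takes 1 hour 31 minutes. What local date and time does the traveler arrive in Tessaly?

Convert departure to UTC: 8:24 PM − 9:30 = 10:54 AM UTC on Dec 20.
Add 11 hours 10 minutes leg 1 → 10:04 PM UTC.
Add 4 hours and 14 minutes layover in Kabul → 2:18 AM UTC (Dec 21).
Add 5 hours and 45 minutes leg 2 → 8:03 AM UTC.
Add 5 hours 19 minutes layover in Oakridge City → 1:22 PM UTC.
Add 1 hour 31 minutes leg 3 → 2:53 PM UTC.
Tessaly is UTC+2:00, so local arrival = 2:53 PM + 2:00 = 4:53 PM on Dec 21.

4:53 PM on Dec 21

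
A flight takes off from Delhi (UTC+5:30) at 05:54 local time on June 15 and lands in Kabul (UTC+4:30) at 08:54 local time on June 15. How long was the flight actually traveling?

Departure in UTC: 05:54 − 5:30 = 00:24 on Jun 15.
Arrival in UTC: 08:54 − 4:30 = 04:24 on Jun 15.
Elapsed = 04:24 − 00:24 = 4 hours.

4 hours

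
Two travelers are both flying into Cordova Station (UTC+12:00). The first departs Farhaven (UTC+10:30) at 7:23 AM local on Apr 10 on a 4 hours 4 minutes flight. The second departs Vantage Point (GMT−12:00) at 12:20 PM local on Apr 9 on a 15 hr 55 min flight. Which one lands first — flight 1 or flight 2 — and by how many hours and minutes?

the first, by 15 hours 18 minutes

Flight 1 in UTC: 7:23 AM − 10:30 = 8:53 PM on Apr 9.
+4 hours 4 minutes → arrive 12:57 AM UTC on Apr 10.
Flight 2 in UTC: 12:20 PM + 12:00 = 12:20 AM on Apr 10.
+15 hours 55 minutes → arrive 4:15 PM UTC on Apr 10.
Flight 1 lands earlier by 15 hours 18 minutes.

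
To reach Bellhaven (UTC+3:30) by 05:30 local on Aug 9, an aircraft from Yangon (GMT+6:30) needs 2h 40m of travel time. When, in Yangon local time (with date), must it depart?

05:50 on Aug 9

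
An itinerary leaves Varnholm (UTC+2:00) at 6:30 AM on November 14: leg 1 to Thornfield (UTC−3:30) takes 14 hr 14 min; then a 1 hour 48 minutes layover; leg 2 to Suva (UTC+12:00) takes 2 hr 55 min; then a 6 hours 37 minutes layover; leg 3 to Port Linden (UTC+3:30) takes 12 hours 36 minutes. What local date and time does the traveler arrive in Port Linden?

10:10 PM on Nov 15

Convert departure to UTC: 6:30 AM − 2:00 = 4:30 AM UTC on Nov 14.
Add 14 hours and 14 minutes leg 1 → 6:44 PM UTC.
Add 1 hour 48 minutes layover in Thornfield → 8:32 PM UTC.
Add 2 hours 55 minutes leg 2 → 11:27 PM UTC.
Add 6 hours 37 minutes layover in Suva → 6:04 AM UTC (Nov 15).
Add 12 hours 36 minutes leg 3 → 6:40 PM UTC.
Port Linden is UTC+3:30, so local arrival = 6:40 PM + 3:30 = 10:10 PM on Nov 15.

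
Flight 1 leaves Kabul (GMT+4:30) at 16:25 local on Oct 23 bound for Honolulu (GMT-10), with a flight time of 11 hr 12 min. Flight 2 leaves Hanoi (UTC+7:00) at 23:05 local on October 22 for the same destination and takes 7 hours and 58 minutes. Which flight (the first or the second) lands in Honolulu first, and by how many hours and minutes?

the second, by 23 hours 4 minutes

Flight 1 in UTC: 16:25 − 4:30 = 11:55 on Oct 23.
+11 hours and 12 minutes → arrive 23:07 UTC on Oct 23.
Flight 2 in UTC: 23:05 − 7:00 = 16:05 on Oct 22.
+7 hours 58 minutes → arrive 00:03 UTC on Oct 23.
Flight 2 lands earlier by 23 hours 4 minutes.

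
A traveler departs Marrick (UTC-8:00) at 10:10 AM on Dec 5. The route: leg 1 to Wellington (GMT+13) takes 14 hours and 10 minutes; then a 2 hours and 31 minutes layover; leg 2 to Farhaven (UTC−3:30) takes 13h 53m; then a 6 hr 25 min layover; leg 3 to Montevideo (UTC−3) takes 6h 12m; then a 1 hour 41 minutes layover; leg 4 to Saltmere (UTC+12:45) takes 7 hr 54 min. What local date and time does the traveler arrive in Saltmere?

Convert departure to UTC: 10:10 AM + 8:00 = 6:10 PM UTC on Dec 5.
Add 14 hours 10 minutes leg 1 → 8:20 AM UTC (Dec 6).
Add 2 hours and 31 minutes layover in Wellington → 10:51 AM UTC.
Add 13 hours and 53 minutes leg 2 → 12:44 AM UTC (Dec 7).
Add 6 hours and 25 minutes layover in Farhaven → 7:09 AM UTC.
Add 6 hours and 12 minutes leg 3 → 1:21 PM UTC.
Add 1 hour and 41 minutes layover in Montevideo → 3:02 PM UTC.
Add 7 hours 54 minutes leg 4 → 10:56 PM UTC.
Saltmere is UTC+12:45, so local arrival = 10:56 PM + 12:45 = 11:41 AM on Dec 8.

11:41 AM on December 8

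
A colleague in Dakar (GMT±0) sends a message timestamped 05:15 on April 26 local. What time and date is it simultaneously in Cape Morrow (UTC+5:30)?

Dakar is UTC+0 so that is 05:15 UTC.
Cape Morrow is UTC+5:30: 05:15 + 5:30 = 10:45 on Apr 26.

10:45 on Apr 26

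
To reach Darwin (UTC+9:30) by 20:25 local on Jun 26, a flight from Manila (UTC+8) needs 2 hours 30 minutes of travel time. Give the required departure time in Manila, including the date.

Target arrival in UTC: 20:25 − 9:30 = 10:55 on Jun 26.
Subtract 2 hours and 30 minutes → departure 08:25 UTC on Jun 26.
Manila is UTC+8:00: 08:25 + 8:00 = 16:25 on Jun 26.

16:25 on June 26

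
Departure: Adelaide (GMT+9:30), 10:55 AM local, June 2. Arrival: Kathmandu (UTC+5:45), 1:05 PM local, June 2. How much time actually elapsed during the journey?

Departure in UTC: 10:55 AM − 9:30 = 1:25 AM on Jun 2.
Arrival in UTC: 1:05 PM − 5:45 = 7:20 AM on Jun 2.
Elapsed = 7:20 AM − 1:25 AM = 5 hours 55 minutes.

5 hours 55 minutes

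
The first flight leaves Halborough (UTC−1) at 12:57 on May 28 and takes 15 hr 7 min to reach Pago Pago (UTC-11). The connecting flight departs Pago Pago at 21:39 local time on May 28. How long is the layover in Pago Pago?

3 hours 35 minutes

Convert departure to UTC: 12:57 + 1:00 = 13:57 UTC on May 28.
Add 15 hours 7 minutes flight time → 05:04 UTC (May 29).
Pago Pago is UTC−11:00, so local arrival = 05:04 − 11:00 = 18:04 on May 28.
Layover = 21:39 − 18:04 = 3 hours 35 minutes.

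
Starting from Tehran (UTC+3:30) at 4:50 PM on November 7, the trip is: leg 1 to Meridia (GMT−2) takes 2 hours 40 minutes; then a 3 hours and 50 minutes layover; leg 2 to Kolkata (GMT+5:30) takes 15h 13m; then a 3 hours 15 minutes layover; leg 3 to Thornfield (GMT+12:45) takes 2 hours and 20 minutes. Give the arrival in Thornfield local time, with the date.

5:23 AM on Nov 9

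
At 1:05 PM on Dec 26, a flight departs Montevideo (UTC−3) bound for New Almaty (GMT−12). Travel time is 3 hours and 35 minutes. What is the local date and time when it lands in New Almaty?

New Almaty is 9:00 behind Montevideo.
After 3 hours 35 minutes it is 4:40 PM in Montevideo.
Shift by the zone difference: 4:40 PM − 9:00 = 7:40 AM on Dec 26 in New Almaty.

7:40 AM on December 26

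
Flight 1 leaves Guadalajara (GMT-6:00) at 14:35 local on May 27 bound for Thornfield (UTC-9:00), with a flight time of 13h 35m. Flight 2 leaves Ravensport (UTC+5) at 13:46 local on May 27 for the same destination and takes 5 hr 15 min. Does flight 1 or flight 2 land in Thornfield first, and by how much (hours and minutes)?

Flight 1 in UTC: 14:35 + 6:00 = 20:35 on May 27.
+13 hours and 35 minutes → arrive 10:10 UTC on May 28.
Flight 2 in UTC: 13:46 − 5:00 = 08:46 on May 27.
+5 hours 15 minutes → arrive 14:01 UTC on May 27.
Flight 2 lands earlier by 20 hours 9 minutes.

the second, by 20 hours 9 minutes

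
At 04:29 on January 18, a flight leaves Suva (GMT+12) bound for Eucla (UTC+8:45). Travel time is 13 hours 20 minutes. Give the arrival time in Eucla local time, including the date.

14:34 on Jan 18

Convert departure to UTC: 04:29 − 12:00 = 16:29 UTC on Jan 17.
Add 13 hours 20 minutes travel time → 05:49 UTC (Jan 18).
Eucla is UTC+8:45, so local arrival = 05:49 + 8:45 = 14:34 on Jan 18.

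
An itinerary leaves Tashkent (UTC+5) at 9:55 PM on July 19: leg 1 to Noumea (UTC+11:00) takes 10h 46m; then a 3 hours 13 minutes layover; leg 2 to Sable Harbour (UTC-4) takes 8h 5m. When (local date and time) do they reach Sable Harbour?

Convert departure to UTC: 9:55 PM − 5:00 = 4:55 PM UTC on Jul 19.
Add 10 hours 46 minutes leg 1 → 3:41 AM UTC (Jul 20).
Add 3 hours and 13 minutes layover in Noumea → 6:54 AM UTC.
Add 8 hours 5 minutes leg 2 → 2:59 PM UTC.
Sable Harbour is UTC−4:00, so local arrival = 2:59 PM − 4:00 = 10:59 AM on Jul 20.

10:59 AM on Jul 20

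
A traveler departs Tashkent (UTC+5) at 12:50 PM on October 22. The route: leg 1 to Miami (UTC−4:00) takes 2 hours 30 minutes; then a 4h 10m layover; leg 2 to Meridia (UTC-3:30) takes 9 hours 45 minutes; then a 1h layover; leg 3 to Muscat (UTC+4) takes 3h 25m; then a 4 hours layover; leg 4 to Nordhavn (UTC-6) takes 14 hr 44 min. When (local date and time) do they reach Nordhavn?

5:24 PM on Oct 23

Convert departure to UTC: 12:50 PM − 5:00 = 7:50 AM UTC on Oct 22.
Add 2 hours and 30 minutes leg 1 → 10:20 AM UTC.
Add 4 hours 10 minutes layover in Miami → 2:30 PM UTC.
Add 9 hours and 45 minutes leg 2 → 12:15 AM UTC (Oct 23).
Add 1 hour layover in Meridia → 1:15 AM UTC.
Add 3 hours 25 minutes leg 3 → 4:40 AM UTC.
Add 4 hours layover in Muscat → 8:40 AM UTC.
Add 14 hours 44 minutes leg 4 → 11:24 PM UTC.
Nordhavn is UTC−6:00, so local arrival = 11:24 PM − 6:00 = 5:24 PM on Oct 23.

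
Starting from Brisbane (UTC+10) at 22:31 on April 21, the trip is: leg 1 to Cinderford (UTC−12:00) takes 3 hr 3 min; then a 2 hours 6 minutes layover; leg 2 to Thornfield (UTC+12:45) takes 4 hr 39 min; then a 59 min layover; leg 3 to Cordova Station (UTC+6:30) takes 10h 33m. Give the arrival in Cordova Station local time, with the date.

Convert departure to UTC: 22:31 − 10:00 = 12:31 UTC on Apr 21.
Add 3 hours and 3 minutes leg 1 → 15:34 UTC.
Add 2 hours 6 minutes layover in Cinderford → 17:40 UTC.
Add 4 hours and 39 minutes leg 2 → 22:19 UTC.
Add 59 minutes layover in Thornfield → 23:18 UTC.
Add 10 hours 33 minutes leg 3 → 09:51 UTC (Apr 22).
Cordova Station is UTC+6:30, so local arrival = 09:51 + 6:30 = 16:21 on Apr 22.

16:21 on April 22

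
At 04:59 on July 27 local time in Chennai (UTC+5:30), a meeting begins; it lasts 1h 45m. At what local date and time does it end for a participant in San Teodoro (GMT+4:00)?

Convert start to UTC: 04:59 − 5:30 = 23:29 UTC on Jul 26.
Add 1 hour 45 minutes duration → 01:14 UTC (Jul 27).
San Teodoro is UTC+4:00, so local end time = 01:14 + 4:00 = 05:14 on Jul 27.

05:14 on Jul 27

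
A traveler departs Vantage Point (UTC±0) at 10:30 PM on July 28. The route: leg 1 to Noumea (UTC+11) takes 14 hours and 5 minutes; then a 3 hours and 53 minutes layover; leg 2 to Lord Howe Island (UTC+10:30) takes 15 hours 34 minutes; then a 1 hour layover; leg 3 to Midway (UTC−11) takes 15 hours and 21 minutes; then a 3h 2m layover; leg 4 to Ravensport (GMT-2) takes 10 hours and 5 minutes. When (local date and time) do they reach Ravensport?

11:30 AM on July 31

Vantage Point is at UTC+0, so departure is already 10:30 PM UTC on Jul 28.
Add 14 hours and 5 minutes leg 1 → 12:35 PM UTC (Jul 29).
Add 3 hours and 53 minutes layover in Noumea → 4:28 PM UTC.
Add 15 hours 34 minutes leg 2 → 8:02 AM UTC (Jul 30).
Add 1 hour layover in Lord Howe Island → 9:02 AM UTC.
Add 15 hours and 21 minutes leg 3 → 12:23 AM UTC (Jul 31).
Add 3 hours 2 minutes layover in Midway → 3:25 AM UTC.
Add 10 hours 5 minutes leg 4 → 1:30 PM UTC.
Ravensport is UTC−2:00, so local arrival = 1:30 PM − 2:00 = 11:30 AM on Jul 31.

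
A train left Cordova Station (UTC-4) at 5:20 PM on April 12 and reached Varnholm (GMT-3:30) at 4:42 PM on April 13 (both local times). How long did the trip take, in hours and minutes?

Departure in UTC: 5:20 PM + 4:00 = 9:20 PM on Apr 12.
Arrival in UTC: 4:42 PM + 3:30 = 8:12 PM on Apr 13.
Elapsed = 8:12 PM − 9:20 PM (+1 day) = 22 hours 52 minutes.

22 hours 52 minutes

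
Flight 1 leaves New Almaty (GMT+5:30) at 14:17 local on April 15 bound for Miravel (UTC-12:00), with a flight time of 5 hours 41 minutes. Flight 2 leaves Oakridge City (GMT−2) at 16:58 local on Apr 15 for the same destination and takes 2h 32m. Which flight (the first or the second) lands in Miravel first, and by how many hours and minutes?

Flight 1 in UTC: 14:17 − 5:30 = 08:47 on Apr 15.
+5 hours and 41 minutes → arrive 14:28 UTC on Apr 15.
Flight 2 in UTC: 16:58 + 2:00 = 18:58 on Apr 15.
+2 hours 32 minutes → arrive 21:30 UTC on Apr 15.
Flight 1 lands earlier by 7 hours 2 minutes.

the first, by 7 hours 2 minutes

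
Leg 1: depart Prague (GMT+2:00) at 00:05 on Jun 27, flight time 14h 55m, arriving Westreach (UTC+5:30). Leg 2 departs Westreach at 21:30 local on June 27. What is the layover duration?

Convert departure to UTC: 00:05 − 2:00 = 22:05 UTC on Jun 26.
Add 14 hours and 55 minutes flight time → 13:00 UTC (Jun 27).
Westreach is UTC+5:30, so local arrival = 13:00 + 5:30 = 18:30 on Jun 27.
Layover = 21:30 − 18:30 = 3 hours.

3 hours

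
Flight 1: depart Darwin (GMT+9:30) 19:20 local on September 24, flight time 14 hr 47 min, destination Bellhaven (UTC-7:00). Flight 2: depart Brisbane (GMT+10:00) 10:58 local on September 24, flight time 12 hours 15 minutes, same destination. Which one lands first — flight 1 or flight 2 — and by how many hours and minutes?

the second, by 11 hours 24 minutes

Flight 1 in UTC: 19:20 − 9:30 = 09:50 on Sep 24.
+14 hours and 47 minutes → arrive 00:37 UTC on Sep 25.
Flight 2 in UTC: 10:58 − 10:00 = 00:58 on Sep 24.
+12 hours 15 minutes → arrive 13:13 UTC on Sep 24.
Flight 2 lands earlier by 11 hours 24 minutes.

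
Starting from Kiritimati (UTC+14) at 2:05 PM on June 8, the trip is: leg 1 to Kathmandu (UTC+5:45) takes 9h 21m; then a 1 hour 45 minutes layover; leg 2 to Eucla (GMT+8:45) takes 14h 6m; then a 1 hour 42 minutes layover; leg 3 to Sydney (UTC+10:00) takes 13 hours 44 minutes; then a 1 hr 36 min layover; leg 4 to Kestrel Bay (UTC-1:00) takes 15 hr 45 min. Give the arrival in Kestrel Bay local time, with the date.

9:04 AM on Jun 10

Convert departure to UTC: 2:05 PM − 14:00 = 12:05 AM UTC on Jun 8.
Add 9 hours and 21 minutes leg 1 → 9:26 AM UTC.
Add 1 hour 45 minutes layover in Kathmandu → 11:11 AM UTC.
Add 14 hours 6 minutes leg 2 → 1:17 AM UTC (Jun 9).
Add 1 hour and 42 minutes layover in Eucla → 2:59 AM UTC.
Add 13 hours 44 minutes leg 3 → 4:43 PM UTC.
Add 1 hour 36 minutes layover in Sydney → 6:19 PM UTC.
Add 15 hours and 45 minutes leg 4 → 10:04 AM UTC (Jun 10).
Kestrel Bay is UTC−1:00, so local arrival = 10:04 AM − 1:00 = 9:04 AM on Jun 10.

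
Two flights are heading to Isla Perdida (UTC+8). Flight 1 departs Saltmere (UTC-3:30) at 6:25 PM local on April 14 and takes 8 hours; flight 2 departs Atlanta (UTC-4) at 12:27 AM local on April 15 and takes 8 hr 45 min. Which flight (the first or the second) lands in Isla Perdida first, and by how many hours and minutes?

Flight 1 in UTC: 6:25 PM + 3:30 = 9:55 PM on Apr 14.
+8 hours → arrive 5:55 AM UTC on Apr 15.
Flight 2 in UTC: 12:27 AM + 4:00 = 4:27 AM on Apr 15.
+8 hours 45 minutes → arrive 1:12 PM UTC on Apr 15.
Flight 1 lands earlier by 7 hours 17 minutes.

the first, by 7 hours 17 minutes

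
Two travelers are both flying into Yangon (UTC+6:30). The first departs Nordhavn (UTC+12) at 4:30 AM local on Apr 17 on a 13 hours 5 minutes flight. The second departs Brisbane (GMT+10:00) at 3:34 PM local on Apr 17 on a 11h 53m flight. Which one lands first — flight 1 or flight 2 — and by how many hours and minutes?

the first, by 11 hours 52 minutes

Flight 1 in UTC: 4:30 AM − 12:00 = 4:30 PM on Apr 16.
+13 hours and 5 minutes → arrive 5:35 AM UTC on Apr 17.
Flight 2 in UTC: 3:34 PM − 10:00 = 5:34 AM on Apr 17.
+11 hours and 53 minutes → arrive 5:27 PM UTC on Apr 17.
Flight 1 lands earlier by 11 hours 52 minutes.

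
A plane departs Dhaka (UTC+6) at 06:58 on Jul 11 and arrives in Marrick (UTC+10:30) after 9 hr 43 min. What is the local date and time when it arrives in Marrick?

21:11 on Jul 11

Convert departure to UTC: 06:58 − 6:00 = 00:58 UTC on Jul 11.
Add 9 hours 43 minutes travel time → 10:41 UTC.
Marrick is UTC+10:30, so local arrival = 10:41 + 10:30 = 21:11 on Jul 11.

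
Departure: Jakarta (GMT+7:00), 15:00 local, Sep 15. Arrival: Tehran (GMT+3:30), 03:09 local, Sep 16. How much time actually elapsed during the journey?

15 hours 39 minutes

Departure in UTC: 15:00 − 7:00 = 08:00 on Sep 15.
Arrival in UTC: 03:09 − 3:30 = 23:39 on Sep 15.
Elapsed = 23:39 − 08:00 = 15 hours 39 minutes.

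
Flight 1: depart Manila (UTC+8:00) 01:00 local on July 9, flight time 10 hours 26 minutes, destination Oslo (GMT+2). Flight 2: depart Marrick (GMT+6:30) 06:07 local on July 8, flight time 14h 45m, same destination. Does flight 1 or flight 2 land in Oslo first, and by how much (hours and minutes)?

Flight 1 in UTC: 01:00 − 8:00 = 17:00 on Jul 8.
+10 hours and 26 minutes → arrive 03:26 UTC on Jul 9.
Flight 2 in UTC: 06:07 − 6:30 = 23:37 on Jul 7.
+14 hours 45 minutes → arrive 14:22 UTC on Jul 8.
Flight 2 lands earlier by 13 hours 4 minutes.

the second, by 13 hours 4 minutes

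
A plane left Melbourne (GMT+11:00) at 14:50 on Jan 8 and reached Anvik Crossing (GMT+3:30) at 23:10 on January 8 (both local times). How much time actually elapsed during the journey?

15 hours 50 minutes

Departure in UTC: 14:50 − 11:00 = 03:50 on Jan 8.
Arrival in UTC: 23:10 − 3:30 = 19:40 on Jan 8.
Elapsed = 19:40 − 03:50 = 15 hours 50 minutes.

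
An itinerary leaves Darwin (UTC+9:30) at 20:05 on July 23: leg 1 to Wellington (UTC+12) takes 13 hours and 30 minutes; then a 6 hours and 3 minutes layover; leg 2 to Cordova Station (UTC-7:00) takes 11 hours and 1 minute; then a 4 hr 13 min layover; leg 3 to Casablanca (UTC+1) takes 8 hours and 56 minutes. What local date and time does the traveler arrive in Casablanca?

07:18 on July 25

Convert departure to UTC: 20:05 − 9:30 = 10:35 UTC on Jul 23.
Add 13 hours 30 minutes leg 1 → 00:05 UTC (Jul 24).
Add 6 hours and 3 minutes layover in Wellington → 06:08 UTC.
Add 11 hours 1 minute leg 2 → 17:09 UTC.
Add 4 hours and 13 minutes layover in Cordova Station → 21:22 UTC.
Add 8 hours and 56 minutes leg 3 → 06:18 UTC (Jul 25).
Casablanca is UTC+1:00, so local arrival = 06:18 + 1:00 = 07:18 on Jul 25.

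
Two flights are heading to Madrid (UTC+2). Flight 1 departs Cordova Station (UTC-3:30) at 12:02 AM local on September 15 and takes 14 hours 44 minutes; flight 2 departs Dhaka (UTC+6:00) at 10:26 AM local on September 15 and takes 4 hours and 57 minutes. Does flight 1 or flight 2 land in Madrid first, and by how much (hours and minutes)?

the second, by 8 hours 53 minutes

Flight 1 in UTC: 12:02 AM + 3:30 = 3:32 AM on Sep 15.
+14 hours and 44 minutes → arrive 6:16 PM UTC on Sep 15.
Flight 2 in UTC: 10:26 AM − 6:00 = 4:26 AM on Sep 15.
+4 hours 57 minutes → arrive 9:23 AM UTC on Sep 15.
Flight 2 lands earlier by 8 hours 53 minutes.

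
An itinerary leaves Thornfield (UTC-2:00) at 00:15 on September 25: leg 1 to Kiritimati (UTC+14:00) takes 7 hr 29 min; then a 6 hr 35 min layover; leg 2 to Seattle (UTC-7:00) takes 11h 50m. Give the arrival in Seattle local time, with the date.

21:09 on September 25

Convert departure to UTC: 00:15 + 2:00 = 02:15 UTC on Sep 25.
Add 7 hours and 29 minutes leg 1 → 09:44 UTC.
Add 6 hours and 35 minutes layover in Kiritimati → 16:19 UTC.
Add 11 hours and 50 minutes leg 2 → 04:09 UTC (Sep 26).
Seattle is UTC−7:00, so local arrival = 04:09 − 7:00 = 21:09 on Sep 25.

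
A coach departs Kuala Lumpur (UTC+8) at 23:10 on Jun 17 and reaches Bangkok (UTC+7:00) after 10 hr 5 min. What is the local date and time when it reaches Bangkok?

Convert departure to UTC: 23:10 − 8:00 = 15:10 UTC on Jun 17.
Add 10 hours and 5 minutes travel time → 01:15 UTC (Jun 18).
Bangkok is UTC+7:00, so local arrival = 01:15 + 7:00 = 08:15 on Jun 18.

08:15 on Jun 18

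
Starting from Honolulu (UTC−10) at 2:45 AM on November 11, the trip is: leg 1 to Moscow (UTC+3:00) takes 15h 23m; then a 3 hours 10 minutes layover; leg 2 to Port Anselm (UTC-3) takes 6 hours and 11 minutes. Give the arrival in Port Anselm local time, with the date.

10:29 AM on November 12

Convert departure to UTC: 2:45 AM + 10:00 = 12:45 PM UTC on Nov 11.
Add 15 hours 23 minutes leg 1 → 4:08 AM UTC (Nov 12).
Add 3 hours 10 minutes layover in Moscow → 7:18 AM UTC.
Add 6 hours 11 minutes leg 2 → 1:29 PM UTC.
Port Anselm is UTC−3:00, so local arrival = 1:29 PM − 3:00 = 10:29 AM on Nov 12.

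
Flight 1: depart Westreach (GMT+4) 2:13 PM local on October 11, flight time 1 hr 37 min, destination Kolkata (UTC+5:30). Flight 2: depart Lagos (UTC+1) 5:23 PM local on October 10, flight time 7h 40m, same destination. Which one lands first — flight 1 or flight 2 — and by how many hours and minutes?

the second, by 11 hours 47 minutes

Flight 1 in UTC: 2:13 PM − 4:00 = 10:13 AM on Oct 11.
+1 hour and 37 minutes → arrive 11:50 AM UTC on Oct 11.
Flight 2 in UTC: 5:23 PM − 1:00 = 4:23 PM on Oct 10.
+7 hours and 40 minutes → arrive 12:03 AM UTC on Oct 11.
Flight 2 lands earlier by 11 hours 47 minutes.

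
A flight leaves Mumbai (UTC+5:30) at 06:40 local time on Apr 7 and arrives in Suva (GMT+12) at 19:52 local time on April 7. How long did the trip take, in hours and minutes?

Suva is 6:30 ahead of Mumbai.
Clock-face elapsed time (ignoring zones) is 13 hours 12 minutes.
Actual elapsed = 13 hours 12 minutes − 6:30 = 6 hours 42 minutes.

6 hours 42 minutes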